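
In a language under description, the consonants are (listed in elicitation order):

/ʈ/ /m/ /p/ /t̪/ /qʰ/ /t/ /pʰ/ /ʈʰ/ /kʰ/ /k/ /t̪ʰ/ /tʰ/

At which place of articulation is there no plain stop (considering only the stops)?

uvular

place of articulation  plain     aspirated
bilabial          p         pʰ      
dental            t̪        t̪ʰ     
alveolar          t         tʰ      
retroflex         ʈ         ʈʰ      
velar             k         kʰ      
uvular            —         qʰ      
Every place of articulation has a plain member except uvular, where /q/ would be expected.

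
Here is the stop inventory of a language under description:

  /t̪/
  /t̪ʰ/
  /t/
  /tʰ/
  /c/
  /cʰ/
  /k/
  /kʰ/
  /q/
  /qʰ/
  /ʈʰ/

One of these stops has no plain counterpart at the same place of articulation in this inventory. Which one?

/ʈʰ/

Dental: /t̪/ ~ /t̪ʰ/
Alveolar: /t/ ~ /tʰ/
Palatal: /c/ ~ /cʰ/
Velar: /k/ ~ /kʰ/
Uvular: /q/ ~ /qʰ/
Retroflex: only /ʈʰ/ (aspirated); no plain partner.
So /ʈʰ/ is the unpaired segment.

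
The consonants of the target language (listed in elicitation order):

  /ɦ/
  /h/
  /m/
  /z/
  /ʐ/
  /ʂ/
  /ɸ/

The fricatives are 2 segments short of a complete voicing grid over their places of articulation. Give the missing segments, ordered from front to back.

/β/, /s/

bilabial: voiceless /ɸ/, voiced —.
alveolar: voiceless —, voiced /z/.
retroflex: voiceless /ʂ/, voiced /ʐ/.
glottal: voiceless /h/, voiced /ɦ/.
Gaps, from front to back: bilabial lacks voiced (/β/); alveolar lacks voiceless (/s/).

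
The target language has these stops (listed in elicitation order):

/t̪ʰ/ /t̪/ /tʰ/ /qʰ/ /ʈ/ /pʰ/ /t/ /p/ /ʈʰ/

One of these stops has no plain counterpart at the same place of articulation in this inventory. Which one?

/qʰ/

Bilabial: /p/ ~ /pʰ/
Dental: /t̪/ ~ /t̪ʰ/
Alveolar: /t/ ~ /tʰ/
Retroflex: /ʈ/ ~ /ʈʰ/
Uvular: only /qʰ/ (aspirated); no plain partner.
So /qʰ/ is the unpaired segment.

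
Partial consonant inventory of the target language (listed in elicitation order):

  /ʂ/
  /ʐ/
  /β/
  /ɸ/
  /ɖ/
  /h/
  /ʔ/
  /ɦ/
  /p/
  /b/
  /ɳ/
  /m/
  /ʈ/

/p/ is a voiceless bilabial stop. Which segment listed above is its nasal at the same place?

/m/

The nasal at the same place is a bilabial nasal — in this inventory, /m/.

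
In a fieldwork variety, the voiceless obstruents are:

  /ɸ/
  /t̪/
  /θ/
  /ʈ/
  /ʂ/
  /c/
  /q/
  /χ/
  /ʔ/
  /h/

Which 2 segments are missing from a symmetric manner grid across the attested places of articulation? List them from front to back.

/p/, /ç/

Stop: /t̪/ (dental), /ʈ/ (retroflex), /c/ (palatal), /q/ (uvular), /ʔ/ (glottal).
Fricative: /ɸ/ (bilabial), /θ/ (dental), /ʂ/ (retroflex), /χ/ (uvular), /h/ (glottal).
Gaps, from front to back: bilabial lacks stop (/p/); palatal lacks fricative (/ç/).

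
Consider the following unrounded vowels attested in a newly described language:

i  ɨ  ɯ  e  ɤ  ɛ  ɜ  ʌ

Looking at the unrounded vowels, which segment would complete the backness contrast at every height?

height            front     central   back    
high              i         ɨ         ɯ       
high-mid          e         —         ɤ       
low-mid           ɛ         ɜ         ʌ       
The high-mid row has no central member, so the gap is the high-mid central unrounded vowel /ɘ/.

/ɘ/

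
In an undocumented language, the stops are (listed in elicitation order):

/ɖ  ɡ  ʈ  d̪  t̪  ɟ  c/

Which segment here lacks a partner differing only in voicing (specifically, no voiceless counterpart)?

/ɡ/

Dental: /t̪/ ~ /d̪/
Retroflex: /ʈ/ ~ /ɖ/
Palatal: /c/ ~ /ɟ/
Velar: only /ɡ/ (voiced); no voiceless partner.
So /ɡ/ is the unpaired segment.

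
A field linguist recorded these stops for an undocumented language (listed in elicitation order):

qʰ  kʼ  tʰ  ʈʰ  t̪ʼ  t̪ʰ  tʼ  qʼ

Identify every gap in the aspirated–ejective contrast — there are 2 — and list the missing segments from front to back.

dental: aspirated /t̪ʰ/, ejective /t̪ʼ/.
alveolar: aspirated /tʰ/, ejective /tʼ/.
retroflex: aspirated /ʈʰ/, ejective —.
velar: aspirated —, ejective /kʼ/.
uvular: aspirated /qʰ/, ejective /qʼ/.
Gaps, from front to back: retroflex lacks ejective (/ʈʼ/); velar lacks aspirated (/kʰ/).

/ʈʼ/, /kʰ/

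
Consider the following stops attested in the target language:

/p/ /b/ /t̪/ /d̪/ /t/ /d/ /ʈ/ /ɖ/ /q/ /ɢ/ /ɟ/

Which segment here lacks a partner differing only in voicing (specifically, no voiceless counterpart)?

/ɟ/

Bilabial: /p/ ~ /b/
Dental: /t̪/ ~ /d̪/
Alveolar: /t/ ~ /d/
Retroflex: /ʈ/ ~ /ɖ/
Uvular: /q/ ~ /ɢ/
Palatal: only /ɟ/ (voiced); no voiceless partner.
So /ɟ/ is the unpaired segment.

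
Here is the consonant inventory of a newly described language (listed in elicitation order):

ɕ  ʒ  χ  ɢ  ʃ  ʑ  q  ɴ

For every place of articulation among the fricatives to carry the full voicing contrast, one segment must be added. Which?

/ʁ/

place of articulation  voiceless  voiced  
postalveolar      ʃ         ʒ       
alveolo-palatal   ɕ         ʑ       
uvular            χ         —       
The uvular row has no voiced member, so the gap is the voiced uvular fricative /ʁ/.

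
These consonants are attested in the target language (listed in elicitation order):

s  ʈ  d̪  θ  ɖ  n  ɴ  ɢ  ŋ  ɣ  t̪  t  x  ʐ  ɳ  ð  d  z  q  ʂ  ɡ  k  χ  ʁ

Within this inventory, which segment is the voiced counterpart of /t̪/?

/t̪/ is a voiceless dental stop.
The voiced counterpart is a voiced dental stop — in this inventory, /d̪/.

/d̪/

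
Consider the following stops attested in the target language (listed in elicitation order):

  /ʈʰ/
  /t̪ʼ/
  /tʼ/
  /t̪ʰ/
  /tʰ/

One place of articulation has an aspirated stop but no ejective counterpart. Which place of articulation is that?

Aspirated: /t̪ʰ/ (dental), /tʰ/ (alveolar), /ʈʰ/ (retroflex).
Ejective: /t̪ʼ/ (dental), /tʼ/ (alveolar).
Every place of articulation has an ejective member except retroflex, where /ʈʼ/ would be expected.

retroflex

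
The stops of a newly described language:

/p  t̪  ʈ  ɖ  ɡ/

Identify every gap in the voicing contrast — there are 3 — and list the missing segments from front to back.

/b/, /d̪/, /k/

place of articulation  voiceless  voiced  
bilabial          p         —       
dental            t̪        —       
retroflex         ʈ         ɖ       
velar             —         ɡ       
Gaps, from front to back: bilabial lacks voiced (/b/); dental lacks voiced (/d̪/); velar lacks voiceless (/k/).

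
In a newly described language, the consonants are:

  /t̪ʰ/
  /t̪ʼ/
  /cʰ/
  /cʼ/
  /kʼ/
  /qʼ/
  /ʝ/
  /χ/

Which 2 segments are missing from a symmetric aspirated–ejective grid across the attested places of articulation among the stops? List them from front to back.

/kʰ/, /qʰ/

Aspirated: /t̪ʰ/ (dental), /cʰ/ (palatal).
Ejective: /t̪ʼ/ (dental), /cʼ/ (palatal), /kʼ/ (velar), /qʼ/ (uvular).
Gaps, from front to back: velar lacks aspirated (/kʰ/); uvular lacks aspirated (/qʰ/).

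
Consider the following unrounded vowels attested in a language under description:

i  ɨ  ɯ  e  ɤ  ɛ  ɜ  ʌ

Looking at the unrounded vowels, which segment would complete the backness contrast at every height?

height            front     central   back    
high              i         ɨ         ɯ       
high-mid          e         —         ɤ       
low-mid           ɛ         ɜ         ʌ       
The high-mid row has no central member, so the gap is the high-mid central unrounded vowel /ɘ/.

/ɘ/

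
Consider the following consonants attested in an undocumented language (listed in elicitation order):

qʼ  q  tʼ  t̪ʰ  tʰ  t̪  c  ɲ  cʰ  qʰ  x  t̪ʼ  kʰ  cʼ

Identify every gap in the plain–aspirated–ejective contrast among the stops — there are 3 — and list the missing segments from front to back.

/t/, /k/, /kʼ/

Plain: /t̪/ (dental), /c/ (palatal), /q/ (uvular).
Aspirated: /t̪ʰ/ (dental), /tʰ/ (alveolar), /cʰ/ (palatal), /kʰ/ (velar), /qʰ/ (uvular).
Ejective: /t̪ʼ/ (dental), /tʼ/ (alveolar), /cʼ/ (palatal), /qʼ/ (uvular).
Gaps, from front to back: alveolar lacks plain (/t/); velar lacks plain (/k/); velar lacks ejective (/kʼ/).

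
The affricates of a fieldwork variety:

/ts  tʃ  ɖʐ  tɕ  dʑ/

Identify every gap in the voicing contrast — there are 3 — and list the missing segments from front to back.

/dz/, /dʒ/, /ʈʂ/

Voiceless: /ts/ (alveolar), /tʃ/ (postalveolar), /tɕ/ (alveolo-palatal).
Voiced: /ɖʐ/ (retroflex), /dʑ/ (alveolo-palatal).
Gaps, from front to back: alveolar lacks voiced (/dz/); postalveolar lacks voiced (/dʒ/); retroflex lacks voiceless (/ʈʂ/).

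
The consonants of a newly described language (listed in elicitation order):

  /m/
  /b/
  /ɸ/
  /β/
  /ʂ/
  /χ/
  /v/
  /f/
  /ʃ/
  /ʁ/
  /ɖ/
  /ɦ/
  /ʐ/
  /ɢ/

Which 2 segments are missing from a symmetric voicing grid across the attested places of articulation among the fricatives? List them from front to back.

/ʒ/, /h/

bilabial: voiceless /ɸ/, voiced /β/.
labiodental: voiceless /f/, voiced /v/.
postalveolar: voiceless /ʃ/, voiced —.
retroflex: voiceless /ʂ/, voiced /ʐ/.
uvular: voiceless /χ/, voiced /ʁ/.
glottal: voiceless —, voiced /ɦ/.
Gaps, from front to back: postalveolar lacks voiced (/ʒ/); glottal lacks voiceless (/h/).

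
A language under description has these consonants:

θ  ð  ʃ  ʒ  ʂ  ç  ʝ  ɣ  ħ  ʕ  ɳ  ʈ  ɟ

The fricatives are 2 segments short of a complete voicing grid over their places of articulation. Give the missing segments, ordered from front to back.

Voiceless: /θ/ (dental), /ʃ/ (postalveolar), /ʂ/ (retroflex), /ç/ (palatal), /ħ/ (pharyngeal).
Voiced: /ð/ (dental), /ʒ/ (postalveolar), /ʝ/ (palatal), /ɣ/ (velar), /ʕ/ (pharyngeal).
Gaps, from front to back: retroflex lacks voiced (/ʐ/); velar lacks voiceless (/x/).

/ʐ/, /x/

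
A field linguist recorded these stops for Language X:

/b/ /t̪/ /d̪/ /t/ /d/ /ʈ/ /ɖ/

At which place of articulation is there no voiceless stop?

Voiceless: /t̪/ (dental), /t/ (alveolar), /ʈ/ (retroflex).
Voiced: /b/ (bilabial), /d̪/ (dental), /d/ (alveolar), /ɖ/ (retroflex).
Every place of articulation has a voiceless member except bilabial, where /p/ would be expected.

bilabial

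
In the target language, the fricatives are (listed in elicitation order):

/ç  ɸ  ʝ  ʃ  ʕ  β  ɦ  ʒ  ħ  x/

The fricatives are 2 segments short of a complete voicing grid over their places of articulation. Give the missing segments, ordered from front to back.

/ɣ/, /h/

bilabial: voiceless /ɸ/, voiced /β/.
postalveolar: voiceless /ʃ/, voiced /ʒ/.
palatal: voiceless /ç/, voiced /ʝ/.
velar: voiceless /x/, voiced —.
pharyngeal: voiceless /ħ/, voiced /ʕ/.
glottal: voiceless —, voiced /ɦ/.
Gaps, from front to back: velar lacks voiced (/ɣ/); glottal lacks voiceless (/h/).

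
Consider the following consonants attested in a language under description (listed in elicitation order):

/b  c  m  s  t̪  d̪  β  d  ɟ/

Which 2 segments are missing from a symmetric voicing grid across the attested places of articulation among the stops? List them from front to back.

/p/, /t/

Voiceless: /t̪/ (dental), /c/ (palatal).
Voiced: /b/ (bilabial), /d̪/ (dental), /d/ (alveolar), /ɟ/ (palatal).
Gaps, from front to back: bilabial lacks voiceless (/p/); alveolar lacks voiceless (/t/).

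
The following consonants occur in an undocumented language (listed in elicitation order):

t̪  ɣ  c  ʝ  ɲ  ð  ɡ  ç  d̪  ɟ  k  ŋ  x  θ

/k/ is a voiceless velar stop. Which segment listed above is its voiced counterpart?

/ɡ/

The voiced counterpart is a voiced velar stop — in this inventory, /ɡ/.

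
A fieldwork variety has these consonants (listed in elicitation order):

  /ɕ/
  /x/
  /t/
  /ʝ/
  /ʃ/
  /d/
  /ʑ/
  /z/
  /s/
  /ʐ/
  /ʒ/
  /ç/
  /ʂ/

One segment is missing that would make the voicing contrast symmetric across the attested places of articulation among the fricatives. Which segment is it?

/ɣ/

place of articulation  voiceless  voiced  
alveolar          s         z       
postalveolar      ʃ         ʒ       
retroflex         ʂ         ʐ       
alveolo-palatal   ɕ         ʑ       
palatal           ç         ʝ       
velar             x         —       
The velar row has no voiced member, so the gap is the voiced velar fricative /ɣ/.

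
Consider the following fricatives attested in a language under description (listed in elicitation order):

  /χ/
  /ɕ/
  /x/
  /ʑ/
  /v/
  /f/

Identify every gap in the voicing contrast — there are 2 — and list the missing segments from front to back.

/ɣ/, /ʁ/

labiodental: voiceless /f/, voiced /v/.
alveolo-palatal: voiceless /ɕ/, voiced /ʑ/.
velar: voiceless /x/, voiced —.
uvular: voiceless /χ/, voiced —.
Gaps, from front to back: velar lacks voiced (/ɣ/); uvular lacks voiced (/ʁ/).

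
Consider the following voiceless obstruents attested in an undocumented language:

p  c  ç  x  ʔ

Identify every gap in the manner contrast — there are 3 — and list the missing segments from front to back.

bilabial: stop /p/, fricative —.
palatal: stop /c/, fricative /ç/.
velar: stop —, fricative /x/.
glottal: stop /ʔ/, fricative —.
Gaps, from front to back: bilabial lacks fricative (/ɸ/); velar lacks stop (/k/); glottal lacks fricative (/h/).

/ɸ/, /k/, /h/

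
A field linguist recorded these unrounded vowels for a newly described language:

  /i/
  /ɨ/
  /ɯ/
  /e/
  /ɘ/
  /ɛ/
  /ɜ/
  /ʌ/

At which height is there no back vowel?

high-mid

high: front /i/, central /ɨ/, back /ɯ/.
high-mid: front /e/, central /ɘ/, back —.
low-mid: front /ɛ/, central /ɜ/, back /ʌ/.
Every height has a back member except high-mid, where /ɤ/ would be expected.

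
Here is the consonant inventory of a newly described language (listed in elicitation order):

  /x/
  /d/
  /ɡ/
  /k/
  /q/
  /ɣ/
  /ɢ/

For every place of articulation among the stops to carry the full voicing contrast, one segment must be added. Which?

/t/

Voiceless: /k/ (velar), /q/ (uvular).
Voiced: /d/ (alveolar), /ɡ/ (velar), /ɢ/ (uvular).
The alveolar row has no voiceless member, so the gap is the voiceless alveolar stop /t/.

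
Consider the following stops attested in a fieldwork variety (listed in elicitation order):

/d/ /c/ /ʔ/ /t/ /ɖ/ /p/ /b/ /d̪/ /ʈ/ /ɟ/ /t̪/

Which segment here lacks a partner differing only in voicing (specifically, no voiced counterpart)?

Bilabial: /p/ ~ /b/
Dental: /t̪/ ~ /d̪/
Alveolar: /t/ ~ /d/
Retroflex: /ʈ/ ~ /ɖ/
Palatal: /c/ ~ /ɟ/
Glottal: only /ʔ/ (voiceless); no voiced partner.
So /ʔ/ is the unpaired segment.

/ʔ/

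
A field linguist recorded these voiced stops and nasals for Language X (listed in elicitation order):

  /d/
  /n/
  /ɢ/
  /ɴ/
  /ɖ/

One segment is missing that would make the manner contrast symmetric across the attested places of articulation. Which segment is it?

/ɳ/

Oral stop: /d/ (alveolar), /ɖ/ (retroflex), /ɢ/ (uvular).
Nasal: /n/ (alveolar), /ɴ/ (uvular).
The retroflex row has no nasal member, so the gap is the retroflex nasal /ɳ/.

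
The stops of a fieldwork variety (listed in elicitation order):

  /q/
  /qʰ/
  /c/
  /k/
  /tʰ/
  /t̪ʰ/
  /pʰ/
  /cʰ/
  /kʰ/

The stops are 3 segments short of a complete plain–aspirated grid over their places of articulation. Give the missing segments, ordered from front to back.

bilabial: plain —, aspirated /pʰ/.
dental: plain —, aspirated /t̪ʰ/.
alveolar: plain —, aspirated /tʰ/.
palatal: plain /c/, aspirated /cʰ/.
velar: plain /k/, aspirated /kʰ/.
uvular: plain /q/, aspirated /qʰ/.
Gaps, from front to back: bilabial lacks plain (/p/); dental lacks plain (/t̪/); alveolar lacks plain (/t/).

/p/, /t̪/, /t/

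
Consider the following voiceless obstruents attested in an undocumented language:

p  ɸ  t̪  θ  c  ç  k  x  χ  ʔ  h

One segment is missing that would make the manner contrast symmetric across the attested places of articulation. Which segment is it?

Stop: /p/ (bilabial), /t̪/ (dental), /c/ (palatal), /k/ (velar), /ʔ/ (glottal).
Fricative: /ɸ/ (bilabial), /θ/ (dental), /ç/ (palatal), /x/ (velar), /χ/ (uvular), /h/ (glottal).
The uvular row has no stop member, so the gap is the uvular stop /q/.

/q/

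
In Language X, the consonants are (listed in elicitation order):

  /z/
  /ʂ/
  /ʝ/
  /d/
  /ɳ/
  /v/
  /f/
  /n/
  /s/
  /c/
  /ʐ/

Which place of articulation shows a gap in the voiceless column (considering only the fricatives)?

palatal

place of articulation  voiceless  voiced  
labiodental       f         v       
alveolar          s         z       
retroflex         ʂ         ʐ       
palatal           —         ʝ       
Every place of articulation has a voiceless member except palatal, where /ç/ would be expected.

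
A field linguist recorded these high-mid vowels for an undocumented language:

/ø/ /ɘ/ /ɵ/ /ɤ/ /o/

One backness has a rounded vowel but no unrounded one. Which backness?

front

backness          unrounded  rounded 
front             —         ø       
central           ɘ         ɵ       
back              ɤ         o       
Every backness has an unrounded member except front, where /e/ would be expected.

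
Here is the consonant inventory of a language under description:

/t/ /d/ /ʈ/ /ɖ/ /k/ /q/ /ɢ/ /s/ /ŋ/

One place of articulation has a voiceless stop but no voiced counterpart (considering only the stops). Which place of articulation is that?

alveolar: voiceless /t/, voiced /d/.
retroflex: voiceless /ʈ/, voiced /ɖ/.
velar: voiceless /k/, voiced —.
uvular: voiceless /q/, voiced /ɢ/.
Every place of articulation has a voiced member except velar, where /ɡ/ would be expected.

velar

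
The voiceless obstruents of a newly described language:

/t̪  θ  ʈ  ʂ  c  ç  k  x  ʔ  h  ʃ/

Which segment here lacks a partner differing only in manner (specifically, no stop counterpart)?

/ʃ/

Dental: /t̪/ ~ /θ/
Retroflex: /ʈ/ ~ /ʂ/
Palatal: /c/ ~ /ç/
Velar: /k/ ~ /x/
Glottal: /ʔ/ ~ /h/
Postalveolar: only /ʃ/ (fricative); no stop partner.
So /ʃ/ is the unpaired segment.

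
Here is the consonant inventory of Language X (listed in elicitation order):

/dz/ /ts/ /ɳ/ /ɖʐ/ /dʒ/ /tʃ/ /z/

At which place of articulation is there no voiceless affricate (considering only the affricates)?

retroflex

Voiceless: /ts/ (alveolar), /tʃ/ (postalveolar).
Voiced: /dz/ (alveolar), /dʒ/ (postalveolar), /ɖʐ/ (retroflex).
Every place of articulation has a voiceless member except retroflex, where /ʈʂ/ would be expected.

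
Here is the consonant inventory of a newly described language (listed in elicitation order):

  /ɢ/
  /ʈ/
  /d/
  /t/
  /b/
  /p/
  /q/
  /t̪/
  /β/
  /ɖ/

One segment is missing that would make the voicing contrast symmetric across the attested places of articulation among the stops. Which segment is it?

place of articulation  voiceless  voiced  
bilabial          p         b       
dental            t̪        —       
alveolar          t         d       
retroflex         ʈ         ɖ       
uvular            q         ɢ       
The dental row has no voiced member, so the gap is the voiced dental stop /d̪/.

/d̪/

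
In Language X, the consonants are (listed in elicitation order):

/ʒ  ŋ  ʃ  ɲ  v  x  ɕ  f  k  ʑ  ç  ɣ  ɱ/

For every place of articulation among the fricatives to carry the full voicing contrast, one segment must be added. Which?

Voiceless: /f/ (labiodental), /ʃ/ (postalveolar), /ɕ/ (alveolo-palatal), /ç/ (palatal), /x/ (velar).
Voiced: /v/ (labiodental), /ʒ/ (postalveolar), /ʑ/ (alveolo-palatal), /ɣ/ (velar).
The palatal row has no voiced member, so the gap is the voiced palatal fricative /ʝ/.

/ʝ/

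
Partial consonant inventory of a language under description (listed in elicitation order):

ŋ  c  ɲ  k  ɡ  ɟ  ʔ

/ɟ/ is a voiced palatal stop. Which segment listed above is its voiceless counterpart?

/c/

The voiceless counterpart is a voiceless palatal stop — in this inventory, /c/.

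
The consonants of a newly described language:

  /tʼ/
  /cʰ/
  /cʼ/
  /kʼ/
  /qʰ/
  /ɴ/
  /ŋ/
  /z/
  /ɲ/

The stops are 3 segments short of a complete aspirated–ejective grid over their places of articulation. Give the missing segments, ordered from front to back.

/tʰ/, /kʰ/, /qʼ/

place of articulation  aspirated  ejective
alveolar          —         tʼ      
palatal           cʰ        cʼ      
velar             —         kʼ      
uvular            qʰ        —       
Gaps, from front to back: alveolar lacks aspirated (/tʰ/); velar lacks aspirated (/kʰ/); uvular lacks ejective (/qʼ/).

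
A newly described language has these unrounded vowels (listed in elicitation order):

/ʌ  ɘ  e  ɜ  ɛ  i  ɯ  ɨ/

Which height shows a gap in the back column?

Front: /i/ (high), /e/ (high-mid), /ɛ/ (low-mid).
Central: /ɨ/ (high), /ɘ/ (high-mid), /ɜ/ (low-mid).
Back: /ɯ/ (high), /ʌ/ (low-mid).
Every height has a back member except high-mid, where /ɤ/ would be expected.

high-mid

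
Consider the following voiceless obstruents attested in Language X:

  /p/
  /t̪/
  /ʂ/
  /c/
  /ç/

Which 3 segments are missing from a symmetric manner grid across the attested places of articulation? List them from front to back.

/ɸ/, /θ/, /ʈ/

bilabial: stop /p/, fricative —.
dental: stop /t̪/, fricative —.
retroflex: stop —, fricative /ʂ/.
palatal: stop /c/, fricative /ç/.
Gaps, from front to back: bilabial lacks fricative (/ɸ/); dental lacks fricative (/θ/); retroflex lacks stop (/ʈ/).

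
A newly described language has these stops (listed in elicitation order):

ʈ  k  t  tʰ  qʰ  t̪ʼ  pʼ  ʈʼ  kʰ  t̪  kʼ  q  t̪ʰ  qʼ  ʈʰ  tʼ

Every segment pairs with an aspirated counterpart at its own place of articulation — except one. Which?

Dental: /t̪/ ~ /t̪ʰ/ ~ /t̪ʼ/
Alveolar: /t/ ~ /tʰ/ ~ /tʼ/
Retroflex: /ʈ/ ~ /ʈʰ/ ~ /ʈʼ/
Velar: /k/ ~ /kʰ/ ~ /kʼ/
Uvular: /q/ ~ /qʰ/ ~ /qʼ/
Bilabial: only /pʼ/ (ejective); no aspirated partner.
So /pʼ/ is the unpaired segment.

/pʼ/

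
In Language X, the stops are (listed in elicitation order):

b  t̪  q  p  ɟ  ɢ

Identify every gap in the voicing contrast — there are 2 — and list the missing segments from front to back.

bilabial: voiceless /p/, voiced /b/.
dental: voiceless /t̪/, voiced —.
palatal: voiceless —, voiced /ɟ/.
uvular: voiceless /q/, voiced /ɢ/.
Gaps, from front to back: dental lacks voiced (/d̪/); palatal lacks voiceless (/c/).

/d̪/, /c/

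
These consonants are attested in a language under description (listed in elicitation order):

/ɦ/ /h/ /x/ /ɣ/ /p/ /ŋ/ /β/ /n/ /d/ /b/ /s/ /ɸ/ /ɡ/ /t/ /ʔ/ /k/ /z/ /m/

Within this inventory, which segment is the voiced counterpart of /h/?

/h/ is a voiceless glottal fricative.
The voiced counterpart is a voiced glottal fricative — in this inventory, /ɦ/.

/ɦ/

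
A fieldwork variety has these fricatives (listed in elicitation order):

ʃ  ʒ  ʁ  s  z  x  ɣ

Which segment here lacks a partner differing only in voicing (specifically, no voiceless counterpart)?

/ʁ/

Alveolar: /s/ ~ /z/
Postalveolar: /ʃ/ ~ /ʒ/
Velar: /x/ ~ /ɣ/
Uvular: only /ʁ/ (voiced); no voiceless partner.
So /ʁ/ is the unpaired segment.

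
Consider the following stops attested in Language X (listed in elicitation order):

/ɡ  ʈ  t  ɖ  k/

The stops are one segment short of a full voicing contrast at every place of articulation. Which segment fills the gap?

/d/

alveolar: voiceless /t/, voiced —.
retroflex: voiceless /ʈ/, voiced /ɖ/.
velar: voiceless /k/, voiced /ɡ/.
The alveolar row has no voiced member, so the gap is the voiced alveolar stop /d/.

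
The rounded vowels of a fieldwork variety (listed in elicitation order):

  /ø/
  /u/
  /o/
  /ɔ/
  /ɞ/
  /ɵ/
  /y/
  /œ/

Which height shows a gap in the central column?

high

Front: /y/ (high), /ø/ (high-mid), /œ/ (low-mid).
Central: /ɵ/ (high-mid), /ɞ/ (low-mid).
Back: /u/ (high), /o/ (high-mid), /ɔ/ (low-mid).
Every height has a central member except high, where /ʉ/ would be expected.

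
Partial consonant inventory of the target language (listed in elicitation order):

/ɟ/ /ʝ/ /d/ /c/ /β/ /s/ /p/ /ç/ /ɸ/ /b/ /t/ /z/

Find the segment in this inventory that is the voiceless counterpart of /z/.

/z/ is a voiced alveolar fricative.
The voiceless counterpart is a voiceless alveolar fricative — in this inventory, /s/.

/s/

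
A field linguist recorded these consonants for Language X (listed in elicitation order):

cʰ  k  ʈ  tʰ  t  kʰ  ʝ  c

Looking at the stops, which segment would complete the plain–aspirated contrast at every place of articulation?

/ʈʰ/

alveolar: plain /t/, aspirated /tʰ/.
retroflex: plain /ʈ/, aspirated —.
palatal: plain /c/, aspirated /cʰ/.
velar: plain /k/, aspirated /kʰ/.
The retroflex row has no aspirated member, so the gap is the aspirated retroflex stop /ʈʰ/.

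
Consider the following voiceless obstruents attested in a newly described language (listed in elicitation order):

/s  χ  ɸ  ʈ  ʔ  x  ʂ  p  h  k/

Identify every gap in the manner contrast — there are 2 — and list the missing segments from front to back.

bilabial: stop /p/, fricative /ɸ/.
alveolar: stop —, fricative /s/.
retroflex: stop /ʈ/, fricative /ʂ/.
velar: stop /k/, fricative /x/.
uvular: stop —, fricative /χ/.
glottal: stop /ʔ/, fricative /h/.
Gaps, from front to back: alveolar lacks stop (/t/); uvular lacks stop (/q/).

/t/, /q/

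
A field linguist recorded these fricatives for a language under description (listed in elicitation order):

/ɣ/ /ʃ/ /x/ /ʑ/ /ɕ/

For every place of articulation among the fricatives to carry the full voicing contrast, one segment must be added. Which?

/ʒ/

place of articulation  voiceless  voiced  
postalveolar      ʃ         —       
alveolo-palatal   ɕ         ʑ       
velar             x         ɣ       
The postalveolar row has no voiced member, so the gap is the voiced postalveolar fricative /ʒ/.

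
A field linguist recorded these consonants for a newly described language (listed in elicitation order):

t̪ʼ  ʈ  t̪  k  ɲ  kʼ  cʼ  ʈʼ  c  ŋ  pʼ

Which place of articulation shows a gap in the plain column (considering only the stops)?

bilabial: plain —, ejective /pʼ/.
dental: plain /t̪/, ejective /t̪ʼ/.
retroflex: plain /ʈ/, ejective /ʈʼ/.
palatal: plain /c/, ejective /cʼ/.
velar: plain /k/, ejective /kʼ/.
Every place of articulation has a plain member except bilabial, where /p/ would be expected.

bilabial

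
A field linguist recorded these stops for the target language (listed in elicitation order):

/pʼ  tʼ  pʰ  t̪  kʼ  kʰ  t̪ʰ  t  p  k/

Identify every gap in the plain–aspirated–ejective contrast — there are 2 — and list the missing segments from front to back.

bilabial: plain /p/, aspirated /pʰ/, ejective /pʼ/.
dental: plain /t̪/, aspirated /t̪ʰ/, ejective —.
alveolar: plain /t/, aspirated —, ejective /tʼ/.
velar: plain /k/, aspirated /kʰ/, ejective /kʼ/.
Gaps, from front to back: dental lacks ejective (/t̪ʼ/); alveolar lacks aspirated (/tʰ/).

/t̪ʼ/, /tʰ/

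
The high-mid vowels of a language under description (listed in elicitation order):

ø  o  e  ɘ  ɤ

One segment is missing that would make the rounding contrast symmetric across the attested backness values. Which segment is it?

/ɵ/

Unrounded: /e/ (front), /ɘ/ (central), /ɤ/ (back).
Rounded: /ø/ (front), /o/ (back).
The central row has no rounded member, so the gap is the central rounded vowel /ɵ/.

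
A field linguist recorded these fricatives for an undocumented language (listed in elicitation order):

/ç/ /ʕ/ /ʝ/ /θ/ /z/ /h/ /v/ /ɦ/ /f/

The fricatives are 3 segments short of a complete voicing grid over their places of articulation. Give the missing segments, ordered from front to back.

/ð/, /s/, /ħ/

Voiceless: /f/ (labiodental), /θ/ (dental), /ç/ (palatal), /h/ (glottal).
Voiced: /v/ (labiodental), /z/ (alveolar), /ʝ/ (palatal), /ʕ/ (pharyngeal), /ɦ/ (glottal).
Gaps, from front to back: dental lacks voiced (/ð/); alveolar lacks voiceless (/s/); pharyngeal lacks voiceless (/ħ/).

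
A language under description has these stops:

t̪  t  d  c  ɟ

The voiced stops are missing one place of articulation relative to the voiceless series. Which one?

dental

Voiceless: /t̪/ (dental), /t/ (alveolar), /c/ (palatal).
Voiced: /d/ (alveolar), /ɟ/ (palatal).
Every place of articulation has a voiced member except dental, where /d̪/ would be expected.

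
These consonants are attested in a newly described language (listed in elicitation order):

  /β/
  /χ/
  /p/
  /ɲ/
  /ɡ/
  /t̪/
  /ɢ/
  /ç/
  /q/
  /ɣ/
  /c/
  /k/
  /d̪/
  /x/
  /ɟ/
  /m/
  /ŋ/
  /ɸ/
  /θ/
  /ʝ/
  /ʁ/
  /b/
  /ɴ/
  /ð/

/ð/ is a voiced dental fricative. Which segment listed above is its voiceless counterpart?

/θ/

The voiceless counterpart is a voiceless dental fricative — in this inventory, /θ/.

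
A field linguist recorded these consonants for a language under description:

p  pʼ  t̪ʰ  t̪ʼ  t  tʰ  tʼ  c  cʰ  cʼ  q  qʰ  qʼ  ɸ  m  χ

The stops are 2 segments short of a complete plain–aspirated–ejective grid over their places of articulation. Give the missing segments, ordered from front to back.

place of articulation  plain     aspirated  ejective
bilabial          p         —         pʼ      
dental            —         t̪ʰ       t̪ʼ     
alveolar          t         tʰ        tʼ      
palatal           c         cʰ        cʼ      
uvular            q         qʰ        qʼ      
Gaps, from front to back: bilabial lacks aspirated (/pʰ/); dental lacks plain (/t̪/).

/pʰ/, /t̪/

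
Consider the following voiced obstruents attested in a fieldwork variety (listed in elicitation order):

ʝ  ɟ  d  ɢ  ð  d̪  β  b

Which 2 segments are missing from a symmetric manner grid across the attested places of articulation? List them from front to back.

/z/, /ʁ/

Stop: /b/ (bilabial), /d̪/ (dental), /d/ (alveolar), /ɟ/ (palatal), /ɢ/ (uvular).
Fricative: /β/ (bilabial), /ð/ (dental), /ʝ/ (palatal).
Gaps, from front to back: alveolar lacks fricative (/z/); uvular lacks fricative (/ʁ/).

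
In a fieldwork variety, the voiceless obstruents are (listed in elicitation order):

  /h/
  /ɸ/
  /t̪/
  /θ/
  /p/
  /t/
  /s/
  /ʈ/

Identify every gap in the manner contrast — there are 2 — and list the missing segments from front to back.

/ʂ/, /ʔ/

place of articulation  stop      fricative
bilabial          p         ɸ       
dental            t̪        θ       
alveolar          t         s       
retroflex         ʈ         —       
glottal           —         h       
Gaps, from front to back: retroflex lacks fricative (/ʂ/); glottal lacks stop (/ʔ/).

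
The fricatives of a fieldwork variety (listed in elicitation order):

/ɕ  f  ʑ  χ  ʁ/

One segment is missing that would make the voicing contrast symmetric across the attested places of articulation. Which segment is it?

labiodental: voiceless /f/, voiced —.
alveolo-palatal: voiceless /ɕ/, voiced /ʑ/.
uvular: voiceless /χ/, voiced /ʁ/.
The labiodental row has no voiced member, so the gap is the voiced labiodental fricative /v/.

/v/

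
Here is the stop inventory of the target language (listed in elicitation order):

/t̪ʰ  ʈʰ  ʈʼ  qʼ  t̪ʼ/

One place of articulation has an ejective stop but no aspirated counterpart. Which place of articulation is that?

uvular

place of articulation  aspirated  ejective
dental            t̪ʰ       t̪ʼ     
retroflex         ʈʰ        ʈʼ      
uvular            —         qʼ      
Every place of articulation has an aspirated member except uvular, where /qʰ/ would be expected.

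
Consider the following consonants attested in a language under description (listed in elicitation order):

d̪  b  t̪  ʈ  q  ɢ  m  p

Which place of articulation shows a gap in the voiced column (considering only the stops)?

Voiceless: /p/ (bilabial), /t̪/ (dental), /ʈ/ (retroflex), /q/ (uvular).
Voiced: /b/ (bilabial), /d̪/ (dental), /ɢ/ (uvular).
Every place of articulation has a voiced member except retroflex, where /ɖ/ would be expected.

retroflex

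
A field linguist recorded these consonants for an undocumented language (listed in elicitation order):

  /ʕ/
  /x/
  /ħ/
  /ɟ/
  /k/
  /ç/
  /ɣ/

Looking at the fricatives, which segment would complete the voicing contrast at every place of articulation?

/ʝ/

palatal: voiceless /ç/, voiced —.
velar: voiceless /x/, voiced /ɣ/.
pharyngeal: voiceless /ħ/, voiced /ʕ/.
The palatal row has no voiced member, so the gap is the voiced palatal fricative /ʝ/.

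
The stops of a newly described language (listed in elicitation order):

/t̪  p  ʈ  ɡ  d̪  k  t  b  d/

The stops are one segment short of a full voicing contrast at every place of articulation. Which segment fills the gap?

place of articulation  voiceless  voiced  
bilabial          p         b       
dental            t̪        d̪      
alveolar          t         d       
retroflex         ʈ         —       
velar             k         ɡ       
The retroflex row has no voiced member, so the gap is the voiced retroflex stop /ɖ/.

/ɖ/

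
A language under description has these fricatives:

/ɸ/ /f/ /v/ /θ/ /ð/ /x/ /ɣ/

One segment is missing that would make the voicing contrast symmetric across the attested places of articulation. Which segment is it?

/β/

Voiceless: /ɸ/ (bilabial), /f/ (labiodental), /θ/ (dental), /x/ (velar).
Voiced: /v/ (labiodental), /ð/ (dental), /ɣ/ (velar).
The bilabial row has no voiced member, so the gap is the voiced bilabial fricative /β/.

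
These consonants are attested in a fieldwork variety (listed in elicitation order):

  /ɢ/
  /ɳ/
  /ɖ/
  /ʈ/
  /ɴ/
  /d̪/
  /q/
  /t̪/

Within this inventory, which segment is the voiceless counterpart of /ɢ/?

/q/

/ɢ/ is a voiced uvular stop.
The voiceless counterpart is a voiceless uvular stop — in this inventory, /q/.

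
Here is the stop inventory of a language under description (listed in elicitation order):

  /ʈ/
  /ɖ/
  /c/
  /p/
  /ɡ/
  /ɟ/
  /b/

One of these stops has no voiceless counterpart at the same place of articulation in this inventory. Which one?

Bilabial: /p/ ~ /b/
Retroflex: /ʈ/ ~ /ɖ/
Palatal: /c/ ~ /ɟ/
Velar: only /ɡ/ (voiced); no voiceless partner.
So /ɡ/ is the unpaired segment.

/ɡ/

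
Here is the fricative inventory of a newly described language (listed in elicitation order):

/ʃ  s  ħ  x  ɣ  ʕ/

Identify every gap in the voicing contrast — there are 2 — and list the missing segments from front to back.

place of articulation  voiceless  voiced  
alveolar          s         —       
postalveolar      ʃ         —       
velar             x         ɣ       
pharyngeal        ħ         ʕ       
Gaps, from front to back: alveolar lacks voiced (/z/); postalveolar lacks voiced (/ʒ/).

/z/, /ʒ/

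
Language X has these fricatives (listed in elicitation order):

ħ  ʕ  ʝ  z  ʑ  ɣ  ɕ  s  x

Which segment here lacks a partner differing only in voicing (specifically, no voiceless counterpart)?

Alveolar: /s/ ~ /z/
Alveolo-palatal: /ɕ/ ~ /ʑ/
Velar: /x/ ~ /ɣ/
Pharyngeal: /ħ/ ~ /ʕ/
Palatal: only /ʝ/ (voiced); no voiceless partner.
So /ʝ/ is the unpaired segment.

/ʝ/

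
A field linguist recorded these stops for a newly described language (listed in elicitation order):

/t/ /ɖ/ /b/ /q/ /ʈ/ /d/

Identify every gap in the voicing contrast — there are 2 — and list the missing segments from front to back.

/p/, /ɢ/

Voiceless: /t/ (alveolar), /ʈ/ (retroflex), /q/ (uvular).
Voiced: /b/ (bilabial), /d/ (alveolar), /ɖ/ (retroflex).
Gaps, from front to back: bilabial lacks voiceless (/p/); uvular lacks voiced (/ɢ/).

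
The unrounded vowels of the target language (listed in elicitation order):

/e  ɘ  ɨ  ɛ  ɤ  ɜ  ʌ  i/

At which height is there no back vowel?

high: front /i/, central /ɨ/, back —.
high-mid: front /e/, central /ɘ/, back /ɤ/.
low-mid: front /ɛ/, central /ɜ/, back /ʌ/.
Every height has a back member except high, where /ɯ/ would be expected.

high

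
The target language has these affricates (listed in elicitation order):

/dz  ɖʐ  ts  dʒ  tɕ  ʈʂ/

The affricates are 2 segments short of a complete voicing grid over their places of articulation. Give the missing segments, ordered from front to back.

/tʃ/, /dʑ/

alveolar: voiceless /ts/, voiced /dz/.
postalveolar: voiceless —, voiced /dʒ/.
retroflex: voiceless /ʈʂ/, voiced /ɖʐ/.
alveolo-palatal: voiceless /tɕ/, voiced —.
Gaps, from front to back: postalveolar lacks voiceless (/tʃ/); alveolo-palatal lacks voiced (/dʑ/).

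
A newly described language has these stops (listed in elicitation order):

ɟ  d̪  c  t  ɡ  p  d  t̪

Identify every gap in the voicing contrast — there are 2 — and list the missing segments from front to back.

/b/, /k/

place of articulation  voiceless  voiced  
bilabial          p         —       
dental            t̪        d̪      
alveolar          t         d       
palatal           c         ɟ       
velar             —         ɡ       
Gaps, from front to back: bilabial lacks voiced (/b/); velar lacks voiceless (/k/).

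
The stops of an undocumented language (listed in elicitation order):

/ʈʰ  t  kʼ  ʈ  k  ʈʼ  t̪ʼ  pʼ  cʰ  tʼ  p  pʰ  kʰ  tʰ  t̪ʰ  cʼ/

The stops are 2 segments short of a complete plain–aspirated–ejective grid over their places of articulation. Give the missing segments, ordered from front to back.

Plain: /p/ (bilabial), /t/ (alveolar), /ʈ/ (retroflex), /k/ (velar).
Aspirated: /pʰ/ (bilabial), /t̪ʰ/ (dental), /tʰ/ (alveolar), /ʈʰ/ (retroflex), /cʰ/ (palatal), /kʰ/ (velar).
Ejective: /pʼ/ (bilabial), /t̪ʼ/ (dental), /tʼ/ (alveolar), /ʈʼ/ (retroflex), /cʼ/ (palatal), /kʼ/ (velar).
Gaps, from front to back: dental lacks plain (/t̪/); palatal lacks plain (/c/).

/t̪/, /c/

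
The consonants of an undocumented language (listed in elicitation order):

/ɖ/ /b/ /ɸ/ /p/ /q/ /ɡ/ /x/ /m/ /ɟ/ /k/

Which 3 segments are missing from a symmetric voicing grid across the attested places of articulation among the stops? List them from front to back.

Voiceless: /p/ (bilabial), /k/ (velar), /q/ (uvular).
Voiced: /b/ (bilabial), /ɖ/ (retroflex), /ɟ/ (palatal), /ɡ/ (velar).
Gaps, from front to back: retroflex lacks voiceless (/ʈ/); palatal lacks voiceless (/c/); uvular lacks voiced (/ɢ/).

/ʈ/, /c/, /ɢ/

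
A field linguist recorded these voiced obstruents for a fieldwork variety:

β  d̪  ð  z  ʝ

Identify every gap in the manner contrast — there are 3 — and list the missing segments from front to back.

/b/, /d/, /ɟ/

bilabial: stop —, fricative /β/.
dental: stop /d̪/, fricative /ð/.
alveolar: stop —, fricative /z/.
palatal: stop —, fricative /ʝ/.
Gaps, from front to back: bilabial lacks stop (/b/); alveolar lacks stop (/d/); palatal lacks stop (/ɟ/).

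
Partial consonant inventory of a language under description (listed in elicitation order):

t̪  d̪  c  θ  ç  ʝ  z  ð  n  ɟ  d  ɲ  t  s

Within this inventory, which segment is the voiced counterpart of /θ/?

/ð/

/θ/ is a voiceless dental fricative.
The voiced counterpart is a voiced dental fricative — in this inventory, /ð/.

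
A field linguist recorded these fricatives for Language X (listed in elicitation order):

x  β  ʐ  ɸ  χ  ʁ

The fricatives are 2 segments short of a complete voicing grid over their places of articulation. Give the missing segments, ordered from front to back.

Voiceless: /ɸ/ (bilabial), /x/ (velar), /χ/ (uvular).
Voiced: /β/ (bilabial), /ʐ/ (retroflex), /ʁ/ (uvular).
Gaps, from front to back: retroflex lacks voiceless (/ʂ/); velar lacks voiced (/ɣ/).

/ʂ/, /ɣ/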